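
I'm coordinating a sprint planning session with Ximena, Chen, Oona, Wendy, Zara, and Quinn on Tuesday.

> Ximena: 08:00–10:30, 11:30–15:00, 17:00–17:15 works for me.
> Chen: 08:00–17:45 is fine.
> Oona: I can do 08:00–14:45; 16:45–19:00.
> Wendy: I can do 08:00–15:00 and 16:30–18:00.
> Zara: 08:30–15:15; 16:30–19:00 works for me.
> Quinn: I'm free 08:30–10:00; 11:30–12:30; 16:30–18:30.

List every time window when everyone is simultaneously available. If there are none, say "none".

08:30-10:00, 11:30-12:30, 17:00-17:15

Ximena ∩ Chen: 08:00-10:30, 11:30-15:00, 17:00-17:15.
Ximena ∩ Chen ∩ Oona: 08:00-10:30, 11:30-14:45, 17:00-17:15.
Ximena ∩ Chen ∩ Oona ∩ Wendy: 08:00-10:30, 11:30-14:45, 17:00-17:15.
Ximena ∩ Chen ∩ Oona ∩ Wendy ∩ Zara: 08:30-10:30, 11:30-14:45, 17:00-17:15.
Ximena ∩ Chen ∩ Oona ∩ Wendy ∩ Zara ∩ Quinn: 08:30-10:00, 11:30-12:30, 17:00-17:15.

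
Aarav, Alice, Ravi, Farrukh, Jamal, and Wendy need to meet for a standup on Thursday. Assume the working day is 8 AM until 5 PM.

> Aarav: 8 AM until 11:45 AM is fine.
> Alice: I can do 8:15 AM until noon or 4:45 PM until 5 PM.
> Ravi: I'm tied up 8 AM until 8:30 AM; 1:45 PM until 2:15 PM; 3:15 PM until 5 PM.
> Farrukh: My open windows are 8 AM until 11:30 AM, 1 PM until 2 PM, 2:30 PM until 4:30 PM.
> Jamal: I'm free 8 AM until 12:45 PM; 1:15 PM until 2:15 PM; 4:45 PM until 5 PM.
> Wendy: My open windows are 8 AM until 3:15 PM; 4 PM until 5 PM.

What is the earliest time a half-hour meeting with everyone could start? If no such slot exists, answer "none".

08:30

Aarav free: 08:00-11:45.
Alice free: 08:15-12:00, 16:45-17:00.
Ravi free: 08:30-13:45, 14:15-15:15 (invert busy blocks within the working day).
Farrukh free: 08:00-11:30, 13:00-14:00, 14:30-16:30.
Jamal free: 08:00-12:45, 13:15-14:15, 16:45-17:00.
Wendy free: 08:00-15:15, 16:00-17:00.
Aarav ∩ Alice: 08:15-11:45.
Aarav ∩ Alice ∩ Ravi: 08:30-11:45.
Aarav ∩ Alice ∩ Ravi ∩ Farrukh: 08:30-11:30.
Aarav ∩ Alice ∩ Ravi ∩ Farrukh ∩ Jamal: 08:30-11:30.
Aarav ∩ Alice ∩ Ravi ∩ Farrukh ∩ Jamal ∩ Wendy: 08:30-11:30.
The first common window of at least 30 minutes is 08:30-11:30, so the earliest start is 08:30.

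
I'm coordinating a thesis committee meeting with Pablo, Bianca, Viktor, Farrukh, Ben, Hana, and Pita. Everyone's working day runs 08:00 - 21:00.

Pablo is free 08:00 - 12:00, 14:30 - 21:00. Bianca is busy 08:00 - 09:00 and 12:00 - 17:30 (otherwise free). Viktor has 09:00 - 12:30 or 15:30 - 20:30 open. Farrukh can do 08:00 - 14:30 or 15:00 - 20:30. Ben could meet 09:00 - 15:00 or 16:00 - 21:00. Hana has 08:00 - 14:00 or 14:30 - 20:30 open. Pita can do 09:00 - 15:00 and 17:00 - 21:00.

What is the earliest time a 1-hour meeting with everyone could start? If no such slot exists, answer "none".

09:00

Pablo free: 08:00-12:00, 14:30-21:00.
Bianca free: 09:00-12:00, 17:30-21:00 (invert busy blocks within the working day).
Viktor free: 09:00-12:30, 15:30-20:30.
Farrukh free: 08:00-14:30, 15:00-20:30.
Ben free: 09:00-15:00, 16:00-21:00.
Hana free: 08:00-14:00, 14:30-20:30.
Pita free: 09:00-15:00, 17:00-21:00.
Pablo ∩ Bianca: 09:00-12:00, 17:30-21:00.
Pablo ∩ Bianca ∩ Viktor: 09:00-12:00, 17:30-20:30.
Pablo ∩ Bianca ∩ Viktor ∩ Farrukh: 09:00-12:00, 17:30-20:30.
Pablo ∩ Bianca ∩ Viktor ∩ Farrukh ∩ Ben: 09:00-12:00, 17:30-20:30.
Pablo ∩ Bianca ∩ Viktor ∩ Farrukh ∩ Ben ∩ Hana: 09:00-12:00, 17:30-20:30.
Pablo ∩ Bianca ∩ Viktor ∩ Farrukh ∩ Ben ∩ Hana ∩ Pita: 09:00-12:00, 17:30-20:30.
Those are the intersection windows.
The first common window of at least 60 minutes is 09:00-12:00, so the earliest start is 09:00.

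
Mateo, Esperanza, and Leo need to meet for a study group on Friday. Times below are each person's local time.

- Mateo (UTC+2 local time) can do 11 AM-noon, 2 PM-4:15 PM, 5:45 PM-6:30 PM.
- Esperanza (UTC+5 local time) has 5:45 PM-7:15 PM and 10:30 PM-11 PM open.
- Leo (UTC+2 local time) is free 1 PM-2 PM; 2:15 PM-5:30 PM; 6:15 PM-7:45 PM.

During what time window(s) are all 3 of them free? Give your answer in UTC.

Mateo in UTC: 09:00-10:00, 12:00-14:15, 15:45-16:30 (subtract 2h to convert from UTC+2).
Esperanza in UTC: 12:45-14:15, 17:30-18:00 (subtract 5h to convert from UTC+5).
Leo in UTC: 11:00-12:00, 12:15-15:30, 16:15-17:45 (subtract 2h to convert from UTC+2).
Mateo ∩ Esperanza: 12:45-14:15.
Mateo ∩ Esperanza ∩ Leo: 12:45-14:15.
Those are the intersection windows.

12:45-14:15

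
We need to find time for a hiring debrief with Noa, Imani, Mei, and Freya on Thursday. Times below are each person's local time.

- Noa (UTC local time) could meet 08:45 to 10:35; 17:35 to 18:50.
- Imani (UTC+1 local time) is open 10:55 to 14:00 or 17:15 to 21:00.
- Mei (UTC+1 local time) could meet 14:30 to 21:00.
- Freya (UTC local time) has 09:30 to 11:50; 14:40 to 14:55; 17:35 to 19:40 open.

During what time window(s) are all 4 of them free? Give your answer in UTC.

Noa in UTC: 08:45-10:35, 17:35-18:50.
Imani in UTC: 09:55-13:00, 16:15-20:00 (subtract 1h to convert from UTC+1).
Mei in UTC: 13:30-20:00 (subtract 1h to convert from UTC+1).
Freya in UTC: 09:30-11:50, 14:40-14:55, 17:35-19:40.
Noa ∩ Imani: 09:55-10:35, 17:35-18:50.
Noa ∩ Imani ∩ Mei: 17:35-18:50.
Noa ∩ Imani ∩ Mei ∩ Freya: 17:35-18:50.

17:35-18:50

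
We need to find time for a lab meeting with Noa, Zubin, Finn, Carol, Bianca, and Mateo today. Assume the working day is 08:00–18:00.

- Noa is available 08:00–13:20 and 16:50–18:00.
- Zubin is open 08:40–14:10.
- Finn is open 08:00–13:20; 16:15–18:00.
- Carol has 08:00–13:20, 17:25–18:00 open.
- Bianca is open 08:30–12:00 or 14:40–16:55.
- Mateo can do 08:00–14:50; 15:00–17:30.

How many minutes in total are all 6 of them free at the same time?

Noa ∩ Zubin: 08:40-13:20.
Noa ∩ Zubin ∩ Finn: 08:40-13:20.
Noa ∩ Zubin ∩ Finn ∩ Carol: 08:40-13:20.
Noa ∩ Zubin ∩ Finn ∩ Carol ∩ Bianca: 08:40-12:00.
Noa ∩ Zubin ∩ Finn ∩ Carol ∩ Bianca ∩ Mateo: 08:40-12:00.
That's a single block of 200 minutes.

200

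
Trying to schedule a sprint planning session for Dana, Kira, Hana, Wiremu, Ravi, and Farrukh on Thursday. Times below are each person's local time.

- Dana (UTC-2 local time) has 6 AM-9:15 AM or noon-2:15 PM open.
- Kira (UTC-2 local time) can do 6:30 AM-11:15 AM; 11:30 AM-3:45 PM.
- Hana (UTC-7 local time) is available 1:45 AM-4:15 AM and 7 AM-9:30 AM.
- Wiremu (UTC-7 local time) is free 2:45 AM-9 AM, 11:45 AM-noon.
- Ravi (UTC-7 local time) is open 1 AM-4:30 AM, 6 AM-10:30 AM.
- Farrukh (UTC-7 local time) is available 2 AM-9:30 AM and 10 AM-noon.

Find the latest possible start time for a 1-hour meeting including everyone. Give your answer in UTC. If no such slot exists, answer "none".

15:00

Dana in UTC: 08:00-11:15, 14:00-16:15 (add 2h to convert from UTC-2).
Kira in UTC: 08:30-13:15, 13:30-17:45 (add 2h to convert from UTC-2).
Hana in UTC: 08:45-11:15, 14:00-16:30 (add 7h to convert from UTC-7).
Wiremu in UTC: 09:45-16:00, 18:45-19:00 (add 7h to convert from UTC-7).
Ravi in UTC: 08:00-11:30, 13:00-17:30 (add 7h to convert from UTC-7).
Farrukh in UTC: 09:00-16:30, 17:00-19:00 (add 7h to convert from UTC-7).
Dana ∩ Kira: 08:30-11:15, 14:00-16:15.
Dana ∩ Kira ∩ Hana: 08:45-11:15, 14:00-16:15.
Dana ∩ Kira ∩ Hana ∩ Wiremu: 09:45-11:15, 14:00-16:00.
Dana ∩ Kira ∩ Hana ∩ Wiremu ∩ Ravi: 09:45-11:15, 14:00-16:00.
Dana ∩ Kira ∩ Hana ∩ Wiremu ∩ Ravi ∩ Farrukh: 09:45-11:15, 14:00-16:00.
So the common availability across everyone is 09:45-11:15, 14:00-16:00.
The last common window of at least 60 minutes is 14:00-16:00; a 60-minute meeting can start as late as 15:00 and still end by 16:00.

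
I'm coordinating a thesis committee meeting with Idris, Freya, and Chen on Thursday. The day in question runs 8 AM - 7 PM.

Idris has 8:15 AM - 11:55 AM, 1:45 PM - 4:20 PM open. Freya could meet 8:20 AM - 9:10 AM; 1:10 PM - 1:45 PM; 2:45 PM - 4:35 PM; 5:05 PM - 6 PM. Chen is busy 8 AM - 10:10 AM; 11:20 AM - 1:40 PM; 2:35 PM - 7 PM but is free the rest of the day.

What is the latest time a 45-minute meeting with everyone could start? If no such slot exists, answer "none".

Idris free: 08:15-11:55, 13:45-16:20.
Freya free: 08:20-09:10, 13:10-13:45, 14:45-16:35, 17:05-18:00.
Chen free: 10:10-11:20, 13:40-14:35 (invert busy blocks within the working day).
Idris ∩ Freya: 08:20-09:10, 14:45-16:20.
Idris ∩ Freya ∩ Chen: ∅.
There is no time when everyone is free.
No common window is at least 45 minutes long.

none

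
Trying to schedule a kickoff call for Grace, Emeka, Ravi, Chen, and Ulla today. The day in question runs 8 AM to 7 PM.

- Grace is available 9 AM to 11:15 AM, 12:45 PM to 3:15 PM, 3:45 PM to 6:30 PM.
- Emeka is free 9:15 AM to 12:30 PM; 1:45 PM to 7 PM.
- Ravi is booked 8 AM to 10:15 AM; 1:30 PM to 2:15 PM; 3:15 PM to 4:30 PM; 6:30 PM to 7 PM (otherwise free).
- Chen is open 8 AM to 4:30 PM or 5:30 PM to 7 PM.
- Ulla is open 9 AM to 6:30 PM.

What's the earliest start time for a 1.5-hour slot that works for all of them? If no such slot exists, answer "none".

Grace free: 09:00-11:15, 12:45-15:15, 15:45-18:30.
Emeka free: 09:15-12:30, 13:45-19:00.
Ravi free: 10:15-13:30, 14:15-15:15, 16:30-18:30 (invert busy blocks within the working day).
Chen free: 08:00-16:30, 17:30-19:00.
Ulla free: 09:00-18:30.
Grace ∩ Emeka: 09:15-11:15, 13:45-15:15, 15:45-18:30.
Grace ∩ Emeka ∩ Ravi: 10:15-11:15, 14:15-15:15, 16:30-18:30.
Grace ∩ Emeka ∩ Ravi ∩ Chen: 10:15-11:15, 14:15-15:15, 17:30-18:30.
Grace ∩ Emeka ∩ Ravi ∩ Chen ∩ Ulla: 10:15-11:15, 14:15-15:15, 17:30-18:30.
Those are the intersection windows.
No common window is at least 90 minutes long.

none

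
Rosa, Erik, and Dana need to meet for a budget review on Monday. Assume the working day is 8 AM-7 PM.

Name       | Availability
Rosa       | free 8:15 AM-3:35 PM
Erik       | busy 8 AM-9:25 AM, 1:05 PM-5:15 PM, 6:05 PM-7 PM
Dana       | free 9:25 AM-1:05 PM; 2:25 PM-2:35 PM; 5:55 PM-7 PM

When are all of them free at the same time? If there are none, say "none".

Rosa free: 08:15-15:35.
Erik free: 09:25-13:05, 17:15-18:05 (invert busy blocks within the working day).
Dana free: 09:25-13:05, 14:25-14:35, 17:55-19:00.
Rosa ∩ Erik: 09:25-13:05.
Rosa ∩ Erik ∩ Dana: 09:25-13:05.
Those are the intersection windows.

09:25-13:05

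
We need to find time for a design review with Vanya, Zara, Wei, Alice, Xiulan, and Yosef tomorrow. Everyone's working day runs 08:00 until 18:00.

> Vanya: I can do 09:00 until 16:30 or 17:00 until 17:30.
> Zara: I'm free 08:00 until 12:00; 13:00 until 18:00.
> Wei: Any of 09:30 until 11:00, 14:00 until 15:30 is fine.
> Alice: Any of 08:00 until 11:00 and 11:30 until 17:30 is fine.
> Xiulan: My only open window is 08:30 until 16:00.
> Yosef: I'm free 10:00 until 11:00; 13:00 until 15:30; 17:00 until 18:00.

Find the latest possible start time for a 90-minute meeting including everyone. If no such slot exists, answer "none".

Vanya ∩ Zara: 09:00-12:00, 13:00-16:30, 17:00-17:30.
Vanya ∩ Zara ∩ Wei: 09:30-11:00, 14:00-15:30.
Vanya ∩ Zara ∩ Wei ∩ Alice: 09:30-11:00, 14:00-15:30.
Vanya ∩ Zara ∩ Wei ∩ Alice ∩ Xiulan: 09:30-11:00, 14:00-15:30.
Vanya ∩ Zara ∩ Wei ∩ Alice ∩ Xiulan ∩ Yosef: 10:00-11:00, 14:00-15:30.
The last common window of at least 90 minutes is 14:00-15:30; a 90-minute meeting can start as late as 14:00 and still end by 15:30.

14:00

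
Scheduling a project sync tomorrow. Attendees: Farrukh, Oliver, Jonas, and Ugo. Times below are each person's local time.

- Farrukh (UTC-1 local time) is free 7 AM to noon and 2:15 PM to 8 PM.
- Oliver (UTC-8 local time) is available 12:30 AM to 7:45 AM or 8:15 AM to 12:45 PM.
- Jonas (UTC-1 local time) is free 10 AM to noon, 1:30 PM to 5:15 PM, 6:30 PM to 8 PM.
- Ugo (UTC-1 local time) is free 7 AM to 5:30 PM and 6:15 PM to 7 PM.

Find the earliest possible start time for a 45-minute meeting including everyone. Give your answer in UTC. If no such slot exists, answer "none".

11:00

Farrukh in UTC: 08:00-13:00, 15:15-21:00 (add 1h to convert from UTC-1).
Oliver in UTC: 08:30-15:45, 16:15-20:45 (add 8h to convert from UTC-8).
Jonas in UTC: 11:00-13:00, 14:30-18:15, 19:30-21:00 (add 1h to convert from UTC-1).
Ugo in UTC: 08:00-18:30, 19:15-20:00 (add 1h to convert from UTC-1).
Farrukh ∩ Oliver: 08:30-13:00, 15:15-15:45, 16:15-20:45.
Farrukh ∩ Oliver ∩ Jonas: 11:00-13:00, 15:15-15:45, 16:15-18:15, 19:30-20:45.
Farrukh ∩ Oliver ∩ Jonas ∩ Ugo: 11:00-13:00, 15:15-15:45, 16:15-18:15, 19:30-20:00.
The first common window of at least 45 minutes is 11:00-13:00, so the earliest start is 11:00.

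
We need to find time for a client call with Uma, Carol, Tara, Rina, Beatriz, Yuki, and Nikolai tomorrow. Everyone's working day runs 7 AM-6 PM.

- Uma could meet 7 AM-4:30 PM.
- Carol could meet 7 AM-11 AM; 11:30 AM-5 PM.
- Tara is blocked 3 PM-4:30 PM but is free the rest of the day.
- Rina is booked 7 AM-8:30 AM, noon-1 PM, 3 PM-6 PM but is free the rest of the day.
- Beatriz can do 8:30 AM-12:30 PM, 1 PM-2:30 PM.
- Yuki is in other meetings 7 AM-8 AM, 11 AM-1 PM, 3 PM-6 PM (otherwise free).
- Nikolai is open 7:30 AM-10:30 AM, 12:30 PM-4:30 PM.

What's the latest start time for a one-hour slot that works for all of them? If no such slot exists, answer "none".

Uma free: 07:00-16:30.
Carol free: 07:00-11:00, 11:30-17:00.
Tara free: 07:00-15:00, 16:30-18:00 (invert busy blocks within the working day).
Rina free: 08:30-12:00, 13:00-15:00 (invert busy blocks within the working day).
Beatriz free: 08:30-12:30, 13:00-14:30.
Yuki free: 08:00-11:00, 13:00-15:00 (invert busy blocks within the working day).
Nikolai free: 07:30-10:30, 12:30-16:30.
Uma ∩ Carol: 07:00-11:00, 11:30-16:30.
Uma ∩ Carol ∩ Tara: 07:00-11:00, 11:30-15:00.
Uma ∩ Carol ∩ Tara ∩ Rina: 08:30-11:00, 11:30-12:00, 13:00-15:00.
Uma ∩ Carol ∩ Tara ∩ Rina ∩ Beatriz: 08:30-11:00, 11:30-12:00, 13:00-14:30.
Uma ∩ Carol ∩ Tara ∩ Rina ∩ Beatriz ∩ Yuki: 08:30-11:00, 13:00-14:30.
Uma ∩ Carol ∩ Tara ∩ Rina ∩ Beatriz ∩ Yuki ∩ Nikolai: 08:30-10:30, 13:00-14:30.
The last common window of at least 60 minutes is 13:00-14:30; a 60-minute meeting can start as late as 13:30 and still end by 14:30.

13:30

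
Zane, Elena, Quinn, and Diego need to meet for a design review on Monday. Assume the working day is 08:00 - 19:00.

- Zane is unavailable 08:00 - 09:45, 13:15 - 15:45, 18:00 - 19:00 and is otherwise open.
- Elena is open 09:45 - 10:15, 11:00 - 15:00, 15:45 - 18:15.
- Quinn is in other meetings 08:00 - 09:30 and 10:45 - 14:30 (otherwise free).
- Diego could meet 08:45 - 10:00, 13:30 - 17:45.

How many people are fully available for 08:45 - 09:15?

Zane free: 09:45-13:15, 15:45-18:00 (invert busy blocks within the working day).
Elena free: 09:45-10:15, 11:00-15:00, 15:45-18:15.
Quinn free: 09:30-10:45, 14:30-19:00 (invert busy blocks within the working day).
Diego free: 08:45-10:00, 13:30-17:45.
Diego can make the full 08:45-09:15 slot — that's 1.

1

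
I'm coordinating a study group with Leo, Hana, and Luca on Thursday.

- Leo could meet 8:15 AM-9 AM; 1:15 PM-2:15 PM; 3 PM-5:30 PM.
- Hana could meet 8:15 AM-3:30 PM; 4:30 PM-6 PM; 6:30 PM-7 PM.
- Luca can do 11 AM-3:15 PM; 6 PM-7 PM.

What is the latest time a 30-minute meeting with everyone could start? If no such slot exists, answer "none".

13:45

Leo ∩ Hana: 08:15-09:00, 13:15-14:15, 15:00-15:30, 16:30-17:30.
Leo ∩ Hana ∩ Luca: 13:15-14:15, 15:00-15:15.
Those are the intersection windows.
The last common window of at least 30 minutes is 13:15-14:15; a 30-minute meeting can start as late as 13:45 and still end by 14:15.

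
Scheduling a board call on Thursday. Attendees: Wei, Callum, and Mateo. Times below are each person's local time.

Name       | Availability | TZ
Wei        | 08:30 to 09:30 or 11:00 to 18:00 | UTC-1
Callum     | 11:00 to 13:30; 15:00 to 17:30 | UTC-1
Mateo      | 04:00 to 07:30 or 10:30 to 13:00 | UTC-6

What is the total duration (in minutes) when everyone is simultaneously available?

210

Wei in UTC: 09:30-10:30, 12:00-19:00 (add 1h to convert from UTC-1).
Callum in UTC: 12:00-14:30, 16:00-18:30 (add 1h to convert from UTC-1).
Mateo in UTC: 10:00-13:30, 16:30-19:00 (add 6h to convert from UTC-6).
Wei ∩ Callum: 12:00-14:30, 16:00-18:30.
Wei ∩ Callum ∩ Mateo: 12:00-13:30, 16:30-18:30.
Summing the common windows: 90 + 120 = 210 minutes.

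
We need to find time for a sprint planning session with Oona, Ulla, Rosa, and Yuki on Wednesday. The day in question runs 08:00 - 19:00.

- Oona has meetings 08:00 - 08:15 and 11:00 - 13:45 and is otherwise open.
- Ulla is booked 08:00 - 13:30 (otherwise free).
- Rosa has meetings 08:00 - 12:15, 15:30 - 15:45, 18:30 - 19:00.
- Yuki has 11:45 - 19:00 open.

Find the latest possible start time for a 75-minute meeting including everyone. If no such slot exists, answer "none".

Oona free: 08:15-11:00, 13:45-19:00 (invert busy blocks within the working day).
Ulla free: 13:30-19:00 (invert busy blocks within the working day).
Rosa free: 12:15-15:30, 15:45-18:30 (invert busy blocks within the working day).
Yuki free: 11:45-19:00.
Oona ∩ Ulla: 13:45-19:00.
Oona ∩ Ulla ∩ Rosa: 13:45-15:30, 15:45-18:30.
Oona ∩ Ulla ∩ Rosa ∩ Yuki: 13:45-15:30, 15:45-18:30.
The last common window of at least 75 minutes is 15:45-18:30; a 75-minute meeting can start as late as 17:15 and still end by 18:30.

17:15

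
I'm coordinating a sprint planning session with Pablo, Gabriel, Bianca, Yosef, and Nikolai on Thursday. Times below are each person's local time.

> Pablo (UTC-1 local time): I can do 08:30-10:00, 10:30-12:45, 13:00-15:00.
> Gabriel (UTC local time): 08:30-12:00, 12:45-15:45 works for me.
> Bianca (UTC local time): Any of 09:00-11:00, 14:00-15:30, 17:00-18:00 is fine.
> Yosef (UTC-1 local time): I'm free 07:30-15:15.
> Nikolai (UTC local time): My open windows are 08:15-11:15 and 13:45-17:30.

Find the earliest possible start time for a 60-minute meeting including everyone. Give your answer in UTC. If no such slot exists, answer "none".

Pablo in UTC: 09:30-11:00, 11:30-13:45, 14:00-16:00 (add 1h to convert from UTC-1).
Gabriel in UTC: 08:30-12:00, 12:45-15:45.
Bianca in UTC: 09:00-11:00, 14:00-15:30, 17:00-18:00.
Yosef in UTC: 08:30-16:15 (add 1h to convert from UTC-1).
Nikolai in UTC: 08:15-11:15, 13:45-17:30.
Pablo ∩ Gabriel: 09:30-11:00, 11:30-12:00, 12:45-13:45, 14:00-15:45.
Pablo ∩ Gabriel ∩ Bianca: 09:30-11:00, 14:00-15:30.
Pablo ∩ Gabriel ∩ Bianca ∩ Yosef: 09:30-11:00, 14:00-15:30.
Pablo ∩ Gabriel ∩ Bianca ∩ Yosef ∩ Nikolai: 09:30-11:00, 14:00-15:30.
So the common availability across everyone is 09:30-11:00, 14:00-15:30.
The first common window of at least 60 minutes is 09:30-11:00, so the earliest start is 09:30.

09:30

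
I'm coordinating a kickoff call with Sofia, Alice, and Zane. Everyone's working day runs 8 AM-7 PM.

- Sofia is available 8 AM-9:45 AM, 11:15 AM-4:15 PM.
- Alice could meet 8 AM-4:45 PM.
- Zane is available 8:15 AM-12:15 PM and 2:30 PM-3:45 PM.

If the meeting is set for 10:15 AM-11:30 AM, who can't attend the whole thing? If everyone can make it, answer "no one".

Sofia: not fully free for 10:15-11:30. Alice: free for 10:15-11:30. Zane: free for 10:15-11:30.

Sofia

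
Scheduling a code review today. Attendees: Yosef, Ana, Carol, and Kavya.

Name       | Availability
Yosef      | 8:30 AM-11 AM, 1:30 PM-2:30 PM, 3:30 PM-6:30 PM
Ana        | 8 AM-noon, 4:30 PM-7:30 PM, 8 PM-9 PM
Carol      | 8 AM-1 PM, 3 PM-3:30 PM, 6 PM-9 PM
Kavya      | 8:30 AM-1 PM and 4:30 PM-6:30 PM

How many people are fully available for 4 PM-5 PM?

1

Yosef can make the full 16:00-17:00 slot — that's 1.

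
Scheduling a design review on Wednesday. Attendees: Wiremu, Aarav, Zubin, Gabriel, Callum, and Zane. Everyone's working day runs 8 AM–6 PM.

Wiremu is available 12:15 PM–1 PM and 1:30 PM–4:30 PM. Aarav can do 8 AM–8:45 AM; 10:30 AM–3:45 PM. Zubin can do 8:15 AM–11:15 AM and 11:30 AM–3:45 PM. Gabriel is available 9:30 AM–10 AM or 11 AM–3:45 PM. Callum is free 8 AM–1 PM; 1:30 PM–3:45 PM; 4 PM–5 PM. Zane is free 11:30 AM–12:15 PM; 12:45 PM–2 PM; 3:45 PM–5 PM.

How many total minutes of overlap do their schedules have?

45

Wiremu ∩ Aarav: 12:15-13:00, 13:30-15:45.
Wiremu ∩ Aarav ∩ Zubin: 12:15-13:00, 13:30-15:45.
Wiremu ∩ Aarav ∩ Zubin ∩ Gabriel: 12:15-13:00, 13:30-15:45.
Wiremu ∩ Aarav ∩ Zubin ∩ Gabriel ∩ Callum: 12:15-13:00, 13:30-15:45.
Wiremu ∩ Aarav ∩ Zubin ∩ Gabriel ∩ Callum ∩ Zane: 12:45-13:00, 13:30-14:00.
Those are the intersection windows.
Summing the common windows: 15 + 30 = 45 minutes.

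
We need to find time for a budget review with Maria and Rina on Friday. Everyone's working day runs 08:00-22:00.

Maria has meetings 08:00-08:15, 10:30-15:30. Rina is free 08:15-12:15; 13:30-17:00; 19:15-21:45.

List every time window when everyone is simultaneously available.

08:15-10:30, 15:30-17:00, 19:15-21:45

Maria free: 08:15-10:30, 15:30-22:00 (invert busy blocks within the working day).
Rina free: 08:15-12:15, 13:30-17:00, 19:15-21:45.
Maria ∩ Rina: 08:15-10:30, 15:30-17:00, 19:15-21:45.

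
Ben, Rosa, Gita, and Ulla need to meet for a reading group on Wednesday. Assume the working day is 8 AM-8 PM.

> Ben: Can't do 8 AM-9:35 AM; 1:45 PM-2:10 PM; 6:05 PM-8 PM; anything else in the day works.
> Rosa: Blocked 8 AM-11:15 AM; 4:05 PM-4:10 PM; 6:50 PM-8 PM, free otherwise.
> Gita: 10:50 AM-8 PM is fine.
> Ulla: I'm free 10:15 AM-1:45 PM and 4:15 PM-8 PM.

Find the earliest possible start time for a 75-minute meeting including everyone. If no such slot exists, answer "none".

11:15

Ben free: 09:35-13:45, 14:10-18:05 (invert busy blocks within the working day).
Rosa free: 11:15-16:05, 16:10-18:50 (invert busy blocks within the working day).
Gita free: 10:50-20:00.
Ulla free: 10:15-13:45, 16:15-20:00.
Ben ∩ Rosa: 11:15-13:45, 14:10-16:05, 16:10-18:05.
Ben ∩ Rosa ∩ Gita: 11:15-13:45, 14:10-16:05, 16:10-18:05.
Ben ∩ Rosa ∩ Gita ∩ Ulla: 11:15-13:45, 16:15-18:05.
The first common window of at least 75 minutes is 11:15-13:45, so the earliest start is 11:15.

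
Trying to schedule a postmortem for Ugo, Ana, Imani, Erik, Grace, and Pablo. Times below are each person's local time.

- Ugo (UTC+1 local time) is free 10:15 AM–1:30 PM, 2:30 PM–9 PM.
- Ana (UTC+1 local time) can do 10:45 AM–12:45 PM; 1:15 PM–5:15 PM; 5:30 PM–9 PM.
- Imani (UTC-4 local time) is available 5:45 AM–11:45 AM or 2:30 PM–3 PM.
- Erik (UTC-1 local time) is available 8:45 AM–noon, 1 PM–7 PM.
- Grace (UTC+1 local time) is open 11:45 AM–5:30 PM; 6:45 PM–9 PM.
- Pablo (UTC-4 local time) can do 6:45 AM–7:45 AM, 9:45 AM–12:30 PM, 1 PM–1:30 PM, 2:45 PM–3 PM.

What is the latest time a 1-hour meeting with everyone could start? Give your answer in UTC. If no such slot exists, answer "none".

Ugo in UTC: 09:15-12:30, 13:30-20:00 (subtract 1h to convert from UTC+1).
Ana in UTC: 09:45-11:45, 12:15-16:15, 16:30-20:00 (subtract 1h to convert from UTC+1).
Imani in UTC: 09:45-15:45, 18:30-19:00 (add 4h to convert from UTC-4).
Erik in UTC: 09:45-13:00, 14:00-20:00 (add 1h to convert from UTC-1).
Grace in UTC: 10:45-16:30, 17:45-20:00 (subtract 1h to convert from UTC+1).
Pablo in UTC: 10:45-11:45, 13:45-16:30, 17:00-17:30, 18:45-19:00 (add 4h to convert from UTC-4).
Ugo ∩ Ana: 09:45-11:45, 12:15-12:30, 13:30-16:15, 16:30-20:00.
Ugo ∩ Ana ∩ Imani: 09:45-11:45, 12:15-12:30, 13:30-15:45, 18:30-19:00.
Ugo ∩ Ana ∩ Imani ∩ Erik: 09:45-11:45, 12:15-12:30, 14:00-15:45, 18:30-19:00.
Ugo ∩ Ana ∩ Imani ∩ Erik ∩ Grace: 10:45-11:45, 12:15-12:30, 14:00-15:45, 18:30-19:00.
Ugo ∩ Ana ∩ Imani ∩ Erik ∩ Grace ∩ Pablo: 10:45-11:45, 14:00-15:45, 18:45-19:00.
The last common window of at least 60 minutes is 14:00-15:45; a 60-minute meeting can start as late as 14:45 and still end by 15:45.

14:45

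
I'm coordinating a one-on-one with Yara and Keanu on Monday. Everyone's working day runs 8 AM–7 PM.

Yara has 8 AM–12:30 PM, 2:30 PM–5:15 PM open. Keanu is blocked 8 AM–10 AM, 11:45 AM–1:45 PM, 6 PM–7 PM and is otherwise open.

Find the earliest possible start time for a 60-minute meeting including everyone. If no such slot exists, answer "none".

10:00

Yara free: 08:00-12:30, 14:30-17:15.
Keanu free: 10:00-11:45, 13:45-18:00 (invert busy blocks within the working day).
Yara ∩ Keanu: 10:00-11:45, 14:30-17:15.
The first common window of at least 60 minutes is 10:00-11:45, so the earliest start is 10:00.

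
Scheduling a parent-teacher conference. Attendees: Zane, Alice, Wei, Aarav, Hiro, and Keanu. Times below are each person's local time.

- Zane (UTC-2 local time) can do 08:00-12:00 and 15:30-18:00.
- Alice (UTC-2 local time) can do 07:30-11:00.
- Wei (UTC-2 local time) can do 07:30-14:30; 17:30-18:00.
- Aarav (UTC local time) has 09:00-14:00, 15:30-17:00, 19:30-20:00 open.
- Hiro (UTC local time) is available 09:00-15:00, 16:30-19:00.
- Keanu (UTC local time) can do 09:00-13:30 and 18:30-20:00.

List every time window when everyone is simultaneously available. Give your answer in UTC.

Zane in UTC: 10:00-14:00, 17:30-20:00 (add 2h to convert from UTC-2).
Alice in UTC: 09:30-13:00 (add 2h to convert from UTC-2).
Wei in UTC: 09:30-16:30, 19:30-20:00 (add 2h to convert from UTC-2).
Aarav in UTC: 09:00-14:00, 15:30-17:00, 19:30-20:00.
Hiro in UTC: 09:00-15:00, 16:30-19:00.
Keanu in UTC: 09:00-13:30, 18:30-20:00.
Zane ∩ Alice: 10:00-13:00.
Zane ∩ Alice ∩ Wei: 10:00-13:00.
Zane ∩ Alice ∩ Wei ∩ Aarav: 10:00-13:00.
Zane ∩ Alice ∩ Wei ∩ Aarav ∩ Hiro: 10:00-13:00.
Zane ∩ Alice ∩ Wei ∩ Aarav ∩ Hiro ∩ Keanu: 10:00-13:00.
So the common availability across everyone is 10:00-13:00.

10:00-13:00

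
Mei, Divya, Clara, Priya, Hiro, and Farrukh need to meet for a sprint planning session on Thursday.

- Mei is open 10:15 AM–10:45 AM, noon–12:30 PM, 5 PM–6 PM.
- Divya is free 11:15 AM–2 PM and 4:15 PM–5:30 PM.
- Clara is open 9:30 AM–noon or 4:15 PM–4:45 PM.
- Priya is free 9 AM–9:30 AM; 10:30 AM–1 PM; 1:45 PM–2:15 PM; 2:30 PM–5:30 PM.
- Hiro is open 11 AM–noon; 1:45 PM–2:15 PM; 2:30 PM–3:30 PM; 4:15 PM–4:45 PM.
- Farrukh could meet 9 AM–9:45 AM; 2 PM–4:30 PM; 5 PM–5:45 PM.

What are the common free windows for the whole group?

Mei ∩ Divya: 12:00-12:30, 17:00-17:30.
Mei ∩ Divya ∩ Clara: ∅.
Mei ∩ Divya ∩ Clara ∩ Priya: ∅.
Mei ∩ Divya ∩ Clara ∩ Priya ∩ Hiro: ∅.
Mei ∩ Divya ∩ Clara ∩ Priya ∩ Hiro ∩ Farrukh: ∅.
There is no time when everyone is free.

none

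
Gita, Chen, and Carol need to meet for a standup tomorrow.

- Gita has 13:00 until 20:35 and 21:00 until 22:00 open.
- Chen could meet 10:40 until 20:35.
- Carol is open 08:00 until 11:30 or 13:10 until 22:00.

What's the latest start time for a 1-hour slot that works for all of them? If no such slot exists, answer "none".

19:35

Gita ∩ Chen: 13:00-20:35.
Gita ∩ Chen ∩ Carol: 13:10-20:35.
Those are the intersection windows.
The last common window of at least 60 minutes is 13:10-20:35; a 60-minute meeting can start as late as 19:35 and still end by 20:35.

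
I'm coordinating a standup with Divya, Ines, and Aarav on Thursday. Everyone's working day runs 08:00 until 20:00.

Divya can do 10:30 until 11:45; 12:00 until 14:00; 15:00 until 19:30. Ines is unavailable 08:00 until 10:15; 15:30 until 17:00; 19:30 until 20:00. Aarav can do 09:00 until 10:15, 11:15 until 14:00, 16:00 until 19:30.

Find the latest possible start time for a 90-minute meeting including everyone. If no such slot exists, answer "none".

Divya free: 10:30-11:45, 12:00-14:00, 15:00-19:30.
Ines free: 10:15-15:30, 17:00-19:30 (invert busy blocks within the working day).
Aarav free: 09:00-10:15, 11:15-14:00, 16:00-19:30.
Divya ∩ Ines: 10:30-11:45, 12:00-14:00, 15:00-15:30, 17:00-19:30.
Divya ∩ Ines ∩ Aarav: 11:15-11:45, 12:00-14:00, 17:00-19:30.
Those are the intersection windows.
The last common window of at least 90 minutes is 17:00-19:30; a 90-minute meeting can start as late as 18:00 and still end by 19:30.

18:00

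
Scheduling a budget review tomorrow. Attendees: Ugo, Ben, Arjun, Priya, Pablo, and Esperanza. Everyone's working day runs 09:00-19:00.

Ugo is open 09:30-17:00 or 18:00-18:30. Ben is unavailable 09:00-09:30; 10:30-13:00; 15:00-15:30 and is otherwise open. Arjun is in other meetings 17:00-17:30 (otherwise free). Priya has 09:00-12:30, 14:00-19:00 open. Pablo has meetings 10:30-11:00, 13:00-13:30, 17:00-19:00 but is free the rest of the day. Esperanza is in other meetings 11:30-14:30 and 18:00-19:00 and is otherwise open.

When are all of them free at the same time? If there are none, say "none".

Ugo free: 09:30-17:00, 18:00-18:30.
Ben free: 09:30-10:30, 13:00-15:00, 15:30-19:00 (invert busy blocks within the working day).
Arjun free: 09:00-17:00, 17:30-19:00 (invert busy blocks within the working day).
Priya free: 09:00-12:30, 14:00-19:00.
Pablo free: 09:00-10:30, 11:00-13:00, 13:30-17:00 (invert busy blocks within the working day).
Esperanza free: 09:00-11:30, 14:30-18:00 (invert busy blocks within the working day).
Ugo ∩ Ben: 09:30-10:30, 13:00-15:00, 15:30-17:00, 18:00-18:30.
Ugo ∩ Ben ∩ Arjun: 09:30-10:30, 13:00-15:00, 15:30-17:00, 18:00-18:30.
Ugo ∩ Ben ∩ Arjun ∩ Priya: 09:30-10:30, 14:00-15:00, 15:30-17:00, 18:00-18:30.
Ugo ∩ Ben ∩ Arjun ∩ Priya ∩ Pablo: 09:30-10:30, 14:00-15:00, 15:30-17:00.
Ugo ∩ Ben ∩ Arjun ∩ Priya ∩ Pablo ∩ Esperanza: 09:30-10:30, 14:30-15:00, 15:30-17:00.

09:30-10:30, 14:30-15:00, 15:30-17:00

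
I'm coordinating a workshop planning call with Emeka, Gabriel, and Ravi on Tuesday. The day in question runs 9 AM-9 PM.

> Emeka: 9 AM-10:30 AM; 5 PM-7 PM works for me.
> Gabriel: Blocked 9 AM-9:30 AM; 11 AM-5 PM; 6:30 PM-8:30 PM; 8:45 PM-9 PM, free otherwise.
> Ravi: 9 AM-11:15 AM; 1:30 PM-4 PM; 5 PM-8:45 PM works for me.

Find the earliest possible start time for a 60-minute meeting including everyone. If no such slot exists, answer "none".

Emeka free: 09:00-10:30, 17:00-19:00.
Gabriel free: 09:30-11:00, 17:00-18:30, 20:30-20:45 (invert busy blocks within the working day).
Ravi free: 09:00-11:15, 13:30-16:00, 17:00-20:45.
Emeka ∩ Gabriel: 09:30-10:30, 17:00-18:30.
Emeka ∩ Gabriel ∩ Ravi: 09:30-10:30, 17:00-18:30.
So the common availability across everyone is 09:30-10:30, 17:00-18:30.
The first common window of at least 60 minutes is 09:30-10:30, so the earliest start is 09:30.

09:30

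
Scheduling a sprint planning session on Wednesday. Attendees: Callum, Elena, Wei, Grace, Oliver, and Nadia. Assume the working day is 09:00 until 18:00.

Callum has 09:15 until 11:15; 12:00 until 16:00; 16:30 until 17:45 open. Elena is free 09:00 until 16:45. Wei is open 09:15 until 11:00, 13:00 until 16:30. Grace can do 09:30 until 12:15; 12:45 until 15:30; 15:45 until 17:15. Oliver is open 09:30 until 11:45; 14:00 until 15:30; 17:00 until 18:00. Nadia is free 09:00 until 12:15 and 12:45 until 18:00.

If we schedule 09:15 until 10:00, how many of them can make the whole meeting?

Callum, Elena, Wei, and Nadia can make the full 09:15-10:00 slot — that's 4.

4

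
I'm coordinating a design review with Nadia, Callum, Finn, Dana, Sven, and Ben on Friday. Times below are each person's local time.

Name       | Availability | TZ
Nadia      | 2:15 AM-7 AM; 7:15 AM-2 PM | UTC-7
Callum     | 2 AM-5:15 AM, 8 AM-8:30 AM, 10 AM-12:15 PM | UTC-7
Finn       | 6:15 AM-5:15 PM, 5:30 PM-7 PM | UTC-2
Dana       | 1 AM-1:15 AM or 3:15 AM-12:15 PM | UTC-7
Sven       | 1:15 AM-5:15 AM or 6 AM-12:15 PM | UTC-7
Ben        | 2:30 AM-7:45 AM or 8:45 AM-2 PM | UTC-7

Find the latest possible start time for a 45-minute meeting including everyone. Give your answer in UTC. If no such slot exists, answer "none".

Nadia in UTC: 09:15-14:00, 14:15-21:00 (add 7h to convert from UTC-7).
Callum in UTC: 09:00-12:15, 15:00-15:30, 17:00-19:15 (add 7h to convert from UTC-7).
Finn in UTC: 08:15-19:15, 19:30-21:00 (add 2h to convert from UTC-2).
Dana in UTC: 08:00-08:15, 10:15-19:15 (add 7h to convert from UTC-7).
Sven in UTC: 08:15-12:15, 13:00-19:15 (add 7h to convert from UTC-7).
Ben in UTC: 09:30-14:45, 15:45-21:00 (add 7h to convert from UTC-7).
Nadia ∩ Callum: 09:15-12:15, 15:00-15:30, 17:00-19:15.
Nadia ∩ Callum ∩ Finn: 09:15-12:15, 15:00-15:30, 17:00-19:15.
Nadia ∩ Callum ∩ Finn ∩ Dana: 10:15-12:15, 15:00-15:30, 17:00-19:15.
Nadia ∩ Callum ∩ Finn ∩ Dana ∩ Sven: 10:15-12:15, 15:00-15:30, 17:00-19:15.
Nadia ∩ Callum ∩ Finn ∩ Dana ∩ Sven ∩ Ben: 10:15-12:15, 17:00-19:15.
The last common window of at least 45 minutes is 17:00-19:15; a 45-minute meeting can start as late as 18:30 and still end by 19:15.

18:30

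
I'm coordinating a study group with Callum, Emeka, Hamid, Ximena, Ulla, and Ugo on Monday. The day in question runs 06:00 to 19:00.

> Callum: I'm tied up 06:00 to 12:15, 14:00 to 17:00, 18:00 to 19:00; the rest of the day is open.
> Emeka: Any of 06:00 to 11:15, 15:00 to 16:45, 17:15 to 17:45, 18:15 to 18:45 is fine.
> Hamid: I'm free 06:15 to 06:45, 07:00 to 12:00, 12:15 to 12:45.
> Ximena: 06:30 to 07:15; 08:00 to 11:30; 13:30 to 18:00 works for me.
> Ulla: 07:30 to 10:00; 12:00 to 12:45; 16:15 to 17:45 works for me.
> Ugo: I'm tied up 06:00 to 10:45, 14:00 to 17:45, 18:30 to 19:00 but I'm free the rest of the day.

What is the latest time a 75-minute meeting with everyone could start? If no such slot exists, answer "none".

none

Callum free: 12:15-14:00, 17:00-18:00 (invert busy blocks within the working day).
Emeka free: 06:00-11:15, 15:00-16:45, 17:15-17:45, 18:15-18:45.
Hamid free: 06:15-06:45, 07:00-12:00, 12:15-12:45.
Ximena free: 06:30-07:15, 08:00-11:30, 13:30-18:00.
Ulla free: 07:30-10:00, 12:00-12:45, 16:15-17:45.
Ugo free: 10:45-14:00, 17:45-18:30 (invert busy blocks within the working day).
Callum ∩ Emeka: 17:15-17:45.
Callum ∩ Emeka ∩ Hamid: ∅.
Callum ∩ Emeka ∩ Hamid ∩ Ximena: ∅.
Callum ∩ Emeka ∩ Hamid ∩ Ximena ∩ Ulla: ∅.
Callum ∩ Emeka ∩ Hamid ∩ Ximena ∩ Ulla ∩ Ugo: ∅.
There is no time when everyone is free.
No common window is at least 75 minutes long.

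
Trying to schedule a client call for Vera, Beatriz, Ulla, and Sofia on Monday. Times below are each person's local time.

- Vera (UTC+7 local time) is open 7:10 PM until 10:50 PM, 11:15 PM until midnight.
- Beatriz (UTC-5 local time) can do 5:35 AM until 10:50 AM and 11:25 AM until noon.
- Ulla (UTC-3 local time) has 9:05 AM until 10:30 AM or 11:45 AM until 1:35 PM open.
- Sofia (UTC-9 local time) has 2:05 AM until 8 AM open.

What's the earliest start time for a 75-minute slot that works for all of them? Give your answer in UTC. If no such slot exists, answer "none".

12:10

Vera in UTC: 12:10-15:50, 16:15-17:00 (subtract 7h to convert from UTC+7).
Beatriz in UTC: 10:35-15:50, 16:25-17:00 (add 5h to convert from UTC-5).
Ulla in UTC: 12:05-13:30, 14:45-16:35 (add 3h to convert from UTC-3).
Sofia in UTC: 11:05-17:00 (add 9h to convert from UTC-9).
Vera ∩ Beatriz: 12:10-15:50, 16:25-17:00.
Vera ∩ Beatriz ∩ Ulla: 12:10-13:30, 14:45-15:50, 16:25-16:35.
Vera ∩ Beatriz ∩ Ulla ∩ Sofia: 12:10-13:30, 14:45-15:50, 16:25-16:35.
Those are the intersection windows.
The first common window of at least 75 minutes is 12:10-13:30, so the earliest start is 12:10.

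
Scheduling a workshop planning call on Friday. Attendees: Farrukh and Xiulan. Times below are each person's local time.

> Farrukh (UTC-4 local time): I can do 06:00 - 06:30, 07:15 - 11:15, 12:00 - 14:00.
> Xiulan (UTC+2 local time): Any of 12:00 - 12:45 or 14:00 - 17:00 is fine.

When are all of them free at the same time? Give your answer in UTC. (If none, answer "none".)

Farrukh in UTC: 10:00-10:30, 11:15-15:15, 16:00-18:00 (add 4h to convert from UTC-4).
Xiulan in UTC: 10:00-10:45, 12:00-15:00 (subtract 2h to convert from UTC+2).
Farrukh ∩ Xiulan: 10:00-10:30, 12:00-15:00.

10:00-10:30, 12:00-15:00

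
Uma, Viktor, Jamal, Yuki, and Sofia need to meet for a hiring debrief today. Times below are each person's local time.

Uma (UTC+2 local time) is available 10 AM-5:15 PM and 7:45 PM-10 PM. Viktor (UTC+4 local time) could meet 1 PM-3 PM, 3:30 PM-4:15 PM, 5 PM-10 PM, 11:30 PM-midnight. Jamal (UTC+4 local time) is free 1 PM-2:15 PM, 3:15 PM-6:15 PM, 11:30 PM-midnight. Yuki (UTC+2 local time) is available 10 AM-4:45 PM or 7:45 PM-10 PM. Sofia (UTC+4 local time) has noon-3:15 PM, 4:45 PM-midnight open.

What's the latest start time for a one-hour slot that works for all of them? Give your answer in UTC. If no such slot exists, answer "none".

Uma in UTC: 08:00-15:15, 17:45-20:00 (subtract 2h to convert from UTC+2).
Viktor in UTC: 09:00-11:00, 11:30-12:15, 13:00-18:00, 19:30-20:00 (subtract 4h to convert from UTC+4).
Jamal in UTC: 09:00-10:15, 11:15-14:15, 19:30-20:00 (subtract 4h to convert from UTC+4).
Yuki in UTC: 08:00-14:45, 17:45-20:00 (subtract 2h to convert from UTC+2).
Sofia in UTC: 08:00-11:15, 12:45-20:00 (subtract 4h to convert from UTC+4).
Uma ∩ Viktor: 09:00-11:00, 11:30-12:15, 13:00-15:15, 17:45-18:00, 19:30-20:00.
Uma ∩ Viktor ∩ Jamal: 09:00-10:15, 11:30-12:15, 13:00-14:15, 19:30-20:00.
Uma ∩ Viktor ∩ Jamal ∩ Yuki: 09:00-10:15, 11:30-12:15, 13:00-14:15, 19:30-20:00.
Uma ∩ Viktor ∩ Jamal ∩ Yuki ∩ Sofia: 09:00-10:15, 13:00-14:15, 19:30-20:00.
The last common window of at least 60 minutes is 13:00-14:15; a 60-minute meeting can start as late as 13:15 and still end by 14:15.

13:15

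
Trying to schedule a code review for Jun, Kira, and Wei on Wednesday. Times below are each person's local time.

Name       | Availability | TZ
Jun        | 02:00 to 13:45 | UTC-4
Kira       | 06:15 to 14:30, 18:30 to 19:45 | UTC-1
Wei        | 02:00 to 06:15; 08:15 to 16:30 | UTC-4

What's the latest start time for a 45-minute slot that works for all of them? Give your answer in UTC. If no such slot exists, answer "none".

14:45

Jun in UTC: 06:00-17:45 (add 4h to convert from UTC-4).
Kira in UTC: 07:15-15:30, 19:30-20:45 (add 1h to convert from UTC-1).
Wei in UTC: 06:00-10:15, 12:15-20:30 (add 4h to convert from UTC-4).
Jun ∩ Kira: 07:15-15:30.
Jun ∩ Kira ∩ Wei: 07:15-10:15, 12:15-15:30.
The last common window of at least 45 minutes is 12:15-15:30; a 45-minute meeting can start as late as 14:45 and still end by 15:30.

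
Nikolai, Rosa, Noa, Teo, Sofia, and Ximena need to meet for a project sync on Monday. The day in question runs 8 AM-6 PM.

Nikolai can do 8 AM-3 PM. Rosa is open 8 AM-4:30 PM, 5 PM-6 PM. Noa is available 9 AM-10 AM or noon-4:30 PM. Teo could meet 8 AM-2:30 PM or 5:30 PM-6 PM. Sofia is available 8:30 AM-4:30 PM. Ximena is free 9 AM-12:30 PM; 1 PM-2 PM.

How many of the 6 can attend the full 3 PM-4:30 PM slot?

Rosa, Noa, and Sofia can make the full 15:00-16:30 slot — that's 3.

3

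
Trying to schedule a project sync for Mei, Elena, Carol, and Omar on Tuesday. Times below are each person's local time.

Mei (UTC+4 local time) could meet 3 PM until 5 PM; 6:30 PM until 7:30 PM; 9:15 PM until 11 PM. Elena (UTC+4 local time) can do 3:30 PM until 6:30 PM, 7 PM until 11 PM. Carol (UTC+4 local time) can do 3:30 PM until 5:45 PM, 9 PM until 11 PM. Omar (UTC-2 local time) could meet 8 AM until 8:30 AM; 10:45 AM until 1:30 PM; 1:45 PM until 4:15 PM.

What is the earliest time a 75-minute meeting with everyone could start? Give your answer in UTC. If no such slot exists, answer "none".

none

Mei in UTC: 11:00-13:00, 14:30-15:30, 17:15-19:00 (subtract 4h to convert from UTC+4).
Elena in UTC: 11:30-14:30, 15:00-19:00 (subtract 4h to convert from UTC+4).
Carol in UTC: 11:30-13:45, 17:00-19:00 (subtract 4h to convert from UTC+4).
Omar in UTC: 10:00-10:30, 12:45-15:30, 15:45-18:15 (add 2h to convert from UTC-2).
Mei ∩ Elena: 11:30-13:00, 15:00-15:30, 17:15-19:00.
Mei ∩ Elena ∩ Carol: 11:30-13:00, 17:15-19:00.
Mei ∩ Elena ∩ Carol ∩ Omar: 12:45-13:00, 17:15-18:15.
No common window is at least 75 minutes long.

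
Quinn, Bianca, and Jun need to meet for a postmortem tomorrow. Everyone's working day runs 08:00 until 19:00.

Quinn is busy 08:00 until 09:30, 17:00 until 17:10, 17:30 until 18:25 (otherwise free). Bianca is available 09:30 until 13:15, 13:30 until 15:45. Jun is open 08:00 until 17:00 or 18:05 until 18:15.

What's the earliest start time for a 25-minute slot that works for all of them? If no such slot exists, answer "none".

Quinn free: 09:30-17:00, 17:10-17:30, 18:25-19:00 (invert busy blocks within the working day).
Bianca free: 09:30-13:15, 13:30-15:45.
Jun free: 08:00-17:00, 18:05-18:15.
Quinn ∩ Bianca: 09:30-13:15, 13:30-15:45.
Quinn ∩ Bianca ∩ Jun: 09:30-13:15, 13:30-15:45.
Those are the intersection windows.
The first common window of at least 25 minutes is 09:30-13:15, so the earliest start is 09:30.

09:30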